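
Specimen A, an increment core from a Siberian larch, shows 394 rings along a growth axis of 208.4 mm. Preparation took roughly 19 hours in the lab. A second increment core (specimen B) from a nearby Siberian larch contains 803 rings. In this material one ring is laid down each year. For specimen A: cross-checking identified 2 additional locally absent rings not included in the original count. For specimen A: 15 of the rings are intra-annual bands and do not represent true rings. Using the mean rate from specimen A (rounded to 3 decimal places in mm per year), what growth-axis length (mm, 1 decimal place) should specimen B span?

439.2 mm

Specimen A: adjusted count: 394 − 15 + 2 = 381 rings.
A: 208.4 mm over 381 years gives 208.4 / 381 ≈ 0.547 mm/year.
For B, 0.547 mm/year × 803 years = 439.2 mm.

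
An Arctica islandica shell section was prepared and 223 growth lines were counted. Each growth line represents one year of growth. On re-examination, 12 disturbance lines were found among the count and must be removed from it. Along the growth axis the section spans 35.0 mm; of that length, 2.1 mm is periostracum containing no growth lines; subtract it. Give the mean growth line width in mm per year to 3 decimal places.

0.156 mm per year

Adjusted count: 223 − 12 = 211 growth lines.
Net length = 35.0 − 2.1 = 32.9 mm.
32.9 mm over 211 years gives 32.9 / 211 ≈ 0.156 mm per year.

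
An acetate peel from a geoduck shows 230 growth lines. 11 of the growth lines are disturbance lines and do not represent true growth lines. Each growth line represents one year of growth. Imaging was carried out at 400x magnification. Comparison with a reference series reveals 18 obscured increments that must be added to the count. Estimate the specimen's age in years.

237 years

True growth line count = 230 − 11 + 18 = 237.
One growth line per year makes the duration 237 years.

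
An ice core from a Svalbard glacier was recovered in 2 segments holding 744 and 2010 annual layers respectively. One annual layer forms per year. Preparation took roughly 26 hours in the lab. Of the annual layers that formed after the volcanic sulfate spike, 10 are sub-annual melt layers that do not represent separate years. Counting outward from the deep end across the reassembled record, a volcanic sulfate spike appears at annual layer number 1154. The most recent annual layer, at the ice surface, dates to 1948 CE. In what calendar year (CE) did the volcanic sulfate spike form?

358 CE

Total annual layers = 744 + 2010 = 2754.
The volcanic sulfate spike sits at annual layer 1154 from the deep end, so 2754 − 1154 = 1600 annual layers formed after it.
Excluding 10 false annual layers: 1600 − 10 = 1590.
1948 − 1590 = 358 CE.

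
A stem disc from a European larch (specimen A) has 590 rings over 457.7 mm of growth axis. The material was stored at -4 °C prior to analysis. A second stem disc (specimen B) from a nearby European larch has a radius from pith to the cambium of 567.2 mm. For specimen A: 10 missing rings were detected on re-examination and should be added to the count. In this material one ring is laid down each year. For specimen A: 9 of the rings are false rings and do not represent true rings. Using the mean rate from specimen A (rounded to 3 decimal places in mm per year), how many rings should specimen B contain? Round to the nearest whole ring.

733 rings

Specimen A: true ring count = 590 − 9 + 10 = 591.
A: Mean rate = 457.7 mm / 591 years ≈ 0.774 mm/yr.
B spans 567.2 / 0.774 = 732.82 years ≈ 733 rings.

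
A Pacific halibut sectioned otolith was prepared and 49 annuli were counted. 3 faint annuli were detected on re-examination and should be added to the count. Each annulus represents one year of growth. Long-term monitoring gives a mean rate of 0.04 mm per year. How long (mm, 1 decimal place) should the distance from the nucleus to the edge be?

After corrections the count is 49 + 3 = 52 annuli.
Predicted length = 0.04 mm/year × 52 years = 2.1 mm.

2.1 mm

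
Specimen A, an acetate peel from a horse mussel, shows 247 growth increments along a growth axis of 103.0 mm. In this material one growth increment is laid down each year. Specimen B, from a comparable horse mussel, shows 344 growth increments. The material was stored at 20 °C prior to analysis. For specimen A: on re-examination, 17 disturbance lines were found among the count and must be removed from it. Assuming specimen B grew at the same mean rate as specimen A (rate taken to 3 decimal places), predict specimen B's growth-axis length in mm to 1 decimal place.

154.1 mm

Specimen A: correcting the raw count gives 247 − 17 = 230 true growth increments.
A: 103.0 mm over 230 years gives 103.0 / 230 ≈ 0.448 mm/year.
B's length ≈ 0.448 × 344 = 154.1 mm.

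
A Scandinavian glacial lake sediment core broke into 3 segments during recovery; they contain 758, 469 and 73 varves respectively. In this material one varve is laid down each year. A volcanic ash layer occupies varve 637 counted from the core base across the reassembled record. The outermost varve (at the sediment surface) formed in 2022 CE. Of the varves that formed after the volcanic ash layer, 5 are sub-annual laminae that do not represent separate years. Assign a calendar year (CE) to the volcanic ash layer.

Total varves = 758 + 469 + 73 = 1300.
1300 − 637 = 663 varves lie beyond the volcanic ash layer toward the sediment surface.
Removing the 5 false varves leaves 663 − 5 = 658 true varves beyond the volcanic ash layer.
The varve at the sediment surface is 2022 CE, so the volcanic ash layer dates to 2022 − 658 = 1364 CE.

1364 CE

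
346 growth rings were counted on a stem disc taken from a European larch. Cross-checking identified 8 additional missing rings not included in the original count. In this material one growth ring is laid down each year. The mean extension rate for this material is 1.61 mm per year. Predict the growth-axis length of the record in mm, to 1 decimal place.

569.9 mm

Correcting the raw count gives 346 + 8 = 354 true growth rings.
354 years at 1.61 mm/year gives 1.61 × 354 = 569.9 mm.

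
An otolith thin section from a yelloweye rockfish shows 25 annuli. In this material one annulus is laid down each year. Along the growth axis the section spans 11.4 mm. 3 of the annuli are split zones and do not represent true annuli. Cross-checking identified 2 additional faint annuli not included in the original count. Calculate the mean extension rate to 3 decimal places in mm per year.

0.475 mm per year

After corrections the count is 25 − 3 + 2 = 24 annuli.
11.4 mm over 24 years gives 11.4 / 24 ≈ 0.475 mm per year.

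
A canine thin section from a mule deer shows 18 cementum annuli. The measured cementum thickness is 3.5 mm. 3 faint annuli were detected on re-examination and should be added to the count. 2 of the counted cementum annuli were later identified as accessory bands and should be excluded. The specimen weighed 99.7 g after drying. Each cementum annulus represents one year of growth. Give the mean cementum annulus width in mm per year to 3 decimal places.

True cementum annulus count = 18 − 2 + 3 = 19.
3.5 mm over 19 years gives 3.5 / 19 ≈ 0.184 mm per year.

0.184 mm per year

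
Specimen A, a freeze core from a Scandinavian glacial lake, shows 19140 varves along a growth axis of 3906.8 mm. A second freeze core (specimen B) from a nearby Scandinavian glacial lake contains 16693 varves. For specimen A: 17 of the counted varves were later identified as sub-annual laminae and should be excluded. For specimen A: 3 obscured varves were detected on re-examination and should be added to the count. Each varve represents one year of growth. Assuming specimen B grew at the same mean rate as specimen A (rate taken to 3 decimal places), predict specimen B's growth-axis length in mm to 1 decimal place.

3405.4 mm

Specimen A: correcting the raw count gives 19140 − 17 + 3 = 19126 true varves.
A: Extension rate ≈ 3906.8 / 19126 = 0.204 mm per year.
Length of B = 0.204 × 16693 = 3405.4 mm.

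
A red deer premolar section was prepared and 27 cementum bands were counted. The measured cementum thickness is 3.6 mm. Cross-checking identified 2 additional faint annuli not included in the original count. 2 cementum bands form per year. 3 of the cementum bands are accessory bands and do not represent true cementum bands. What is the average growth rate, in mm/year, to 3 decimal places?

Adjusted count: 27 − 3 + 2 = 26 cementum bands.
26 cementum bands at 2 per year is 26 / 2 = 13 years.
3.6 mm over 13 years gives 3.6 / 13 ≈ 0.277 mm/year.

0.277 mm/year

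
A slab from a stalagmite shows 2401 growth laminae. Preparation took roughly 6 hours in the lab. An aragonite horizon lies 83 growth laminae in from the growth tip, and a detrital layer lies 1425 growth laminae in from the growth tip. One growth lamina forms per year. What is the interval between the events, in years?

Separation: 1425 − 83 = 1342 growth laminae.
One growth lamina per year makes the interval 1342 years.

1342 years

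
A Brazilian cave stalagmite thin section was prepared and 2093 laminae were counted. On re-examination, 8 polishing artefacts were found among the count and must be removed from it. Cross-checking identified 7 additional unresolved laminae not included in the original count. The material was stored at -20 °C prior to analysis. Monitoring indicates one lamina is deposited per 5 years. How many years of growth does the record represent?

10460 years

After corrections the count is 2093 − 8 + 7 = 2092 laminae.
2092 laminae at 5 years each span 2092 × 5 = 10460 years.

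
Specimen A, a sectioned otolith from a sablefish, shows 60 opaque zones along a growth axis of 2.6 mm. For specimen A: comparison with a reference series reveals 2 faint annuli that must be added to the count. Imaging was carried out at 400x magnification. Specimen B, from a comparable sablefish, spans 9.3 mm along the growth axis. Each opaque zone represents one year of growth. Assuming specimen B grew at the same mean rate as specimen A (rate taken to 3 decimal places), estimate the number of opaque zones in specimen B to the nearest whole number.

221 opaque zones

Specimen A: correcting the raw count gives 60 + 2 = 62 true opaque zones.
A: 2.6 mm over 62 years gives 2.6 / 62 ≈ 0.042 mm/year.
For B, 9.3 / 0.042 = 221.43 years ≈ 221 opaque zones.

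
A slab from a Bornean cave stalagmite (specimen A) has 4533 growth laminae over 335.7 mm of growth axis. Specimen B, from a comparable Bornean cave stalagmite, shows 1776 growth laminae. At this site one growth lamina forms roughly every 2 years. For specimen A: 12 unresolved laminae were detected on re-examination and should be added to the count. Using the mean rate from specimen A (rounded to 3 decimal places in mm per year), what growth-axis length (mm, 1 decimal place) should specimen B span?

131.4 mm

Specimen A: true growth lamina count = 4533 + 12 = 4545.
Specimen A: multiplying by 2 years per growth lamina: 4545 × 2 = 9090 years.
A: 335.7 mm over 9090 years gives 335.7 / 9090 ≈ 0.037 mm/year.
Specimen B: multiplying by 2 years per growth lamina: 1776 × 2 = 3552 years. Length of B = 0.037 × 3552 = 131.4 mm.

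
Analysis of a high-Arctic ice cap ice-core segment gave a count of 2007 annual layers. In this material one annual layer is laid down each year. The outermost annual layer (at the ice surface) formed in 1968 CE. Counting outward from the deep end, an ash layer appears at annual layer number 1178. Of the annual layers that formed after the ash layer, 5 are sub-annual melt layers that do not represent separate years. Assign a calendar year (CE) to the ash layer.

1144 CE

Between annual layer 1178 and the ice surface there are 2007 − 1178 = 829 annual layers.
Excluding 5 false annual layers: 829 − 5 = 824.
1968 − 824 = 1144 CE.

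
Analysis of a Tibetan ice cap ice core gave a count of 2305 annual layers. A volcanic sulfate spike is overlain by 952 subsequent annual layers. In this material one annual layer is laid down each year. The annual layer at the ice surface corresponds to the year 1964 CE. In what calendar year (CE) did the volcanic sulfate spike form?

1012 CE

There are 952 annual layers younger than the volcanic sulfate spike.
1964 − 952 = 1012 CE.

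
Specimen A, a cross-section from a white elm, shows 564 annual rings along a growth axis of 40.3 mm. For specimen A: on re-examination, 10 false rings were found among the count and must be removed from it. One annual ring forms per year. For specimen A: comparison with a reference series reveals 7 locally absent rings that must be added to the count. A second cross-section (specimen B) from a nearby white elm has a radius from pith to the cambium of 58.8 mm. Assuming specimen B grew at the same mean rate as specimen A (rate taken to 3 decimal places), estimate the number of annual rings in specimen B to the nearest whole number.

817 annual rings

Specimen A: adjusted count: 564 − 10 + 7 = 561 annual rings.
A: Mean rate = 40.3 mm / 561 years ≈ 0.072 mm per year.
B spans 58.8 / 0.072 = 816.67 years ≈ 817 annual rings.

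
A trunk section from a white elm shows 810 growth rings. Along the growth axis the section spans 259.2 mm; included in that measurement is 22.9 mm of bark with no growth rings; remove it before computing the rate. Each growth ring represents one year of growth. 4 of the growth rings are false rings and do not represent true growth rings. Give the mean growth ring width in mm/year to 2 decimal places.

0.29 mm/year

True growth ring count = 810 − 4 = 806.
The growth record spans 259.2 − 22.9 = 236.3 mm.
Extension rate ≈ 236.3 / 806 = 0.29 mm/year.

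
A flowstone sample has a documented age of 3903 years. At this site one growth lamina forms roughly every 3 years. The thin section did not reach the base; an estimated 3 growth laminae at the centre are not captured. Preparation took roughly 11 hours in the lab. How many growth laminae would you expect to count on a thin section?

One growth lamina every 3 years means 3903 / 3 = 1301 growth laminae.
Less the 3 uncaptured growth laminae: 1301 − 3 = 1298.

1298 growth laminae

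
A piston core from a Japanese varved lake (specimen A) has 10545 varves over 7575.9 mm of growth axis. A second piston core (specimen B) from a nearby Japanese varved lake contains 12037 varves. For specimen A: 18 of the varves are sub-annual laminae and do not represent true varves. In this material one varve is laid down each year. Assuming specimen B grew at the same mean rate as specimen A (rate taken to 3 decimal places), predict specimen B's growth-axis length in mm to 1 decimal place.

Specimen A: after corrections the count is 10545 − 18 = 10527 varves.
A: 7575.9 mm over 10527 years gives 7575.9 / 10527 ≈ 0.720 mm per year.
Length of B = 0.720 × 12037 = 8666.6 mm.

8666.6 mm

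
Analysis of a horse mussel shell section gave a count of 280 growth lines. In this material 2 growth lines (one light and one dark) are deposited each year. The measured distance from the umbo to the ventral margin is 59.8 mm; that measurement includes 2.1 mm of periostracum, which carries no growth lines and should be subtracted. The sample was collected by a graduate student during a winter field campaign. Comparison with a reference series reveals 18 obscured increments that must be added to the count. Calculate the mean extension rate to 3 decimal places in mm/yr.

True growth line count = 280 + 18 = 298.
298 growth lines at 2 per year is 298 / 2 = 149 years.
The growth record spans 59.8 − 2.1 = 57.7 mm.
57.7 mm over 149 years gives 57.7 / 149 ≈ 0.387 mm/yr.

0.387 mm/yr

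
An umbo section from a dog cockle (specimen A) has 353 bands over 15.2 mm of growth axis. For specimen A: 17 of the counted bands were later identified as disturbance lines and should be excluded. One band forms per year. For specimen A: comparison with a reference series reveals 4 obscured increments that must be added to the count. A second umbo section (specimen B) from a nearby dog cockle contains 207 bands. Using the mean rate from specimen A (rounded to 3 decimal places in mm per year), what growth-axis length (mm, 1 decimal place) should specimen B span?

9.3 mm

Specimen A: adjusted count: 353 − 17 + 4 = 340 bands.
A: Extension rate ≈ 15.2 / 340 = 0.045 mm per year.
Length of B = 0.045 × 207 = 9.3 mm.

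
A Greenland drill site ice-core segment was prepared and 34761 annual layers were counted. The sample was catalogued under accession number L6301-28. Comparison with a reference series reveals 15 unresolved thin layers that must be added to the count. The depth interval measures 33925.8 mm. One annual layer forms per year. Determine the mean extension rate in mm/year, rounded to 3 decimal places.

True annual layer count = 34761 + 15 = 34776.
33925.8 mm over 34776 years gives 33925.8 / 34776 ≈ 0.976 mm/year.

0.976 mm/year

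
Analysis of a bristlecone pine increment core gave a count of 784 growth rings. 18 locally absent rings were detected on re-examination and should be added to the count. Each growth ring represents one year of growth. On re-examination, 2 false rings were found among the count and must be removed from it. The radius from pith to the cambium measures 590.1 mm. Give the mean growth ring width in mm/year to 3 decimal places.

True growth ring count = 784 − 2 + 18 = 800.
Extension rate ≈ 590.1 / 800 = 0.738 mm/year.

0.738 mm/year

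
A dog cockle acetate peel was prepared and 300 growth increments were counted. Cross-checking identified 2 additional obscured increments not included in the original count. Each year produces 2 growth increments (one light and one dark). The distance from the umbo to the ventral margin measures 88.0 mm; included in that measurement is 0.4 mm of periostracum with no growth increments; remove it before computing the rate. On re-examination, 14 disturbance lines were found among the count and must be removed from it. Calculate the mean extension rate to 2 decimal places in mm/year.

True growth increment count = 300 − 14 + 2 = 288.
288 growth increments at 2 per year is 288 / 2 = 144 years.
The growth record spans 88.0 − 0.4 = 87.6 mm.
Mean rate = 87.6 mm / 144 years ≈ 0.61 mm/year.

0.61 mm/year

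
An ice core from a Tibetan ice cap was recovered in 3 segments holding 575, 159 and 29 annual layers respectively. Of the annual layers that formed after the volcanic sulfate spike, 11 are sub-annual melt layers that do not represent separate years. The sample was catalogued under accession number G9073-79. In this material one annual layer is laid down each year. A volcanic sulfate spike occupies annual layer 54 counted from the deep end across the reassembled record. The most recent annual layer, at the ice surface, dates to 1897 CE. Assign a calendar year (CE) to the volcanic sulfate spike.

1199 CE

Total annual layers = 575 + 159 + 29 = 763.
763 − 54 = 709 annual layers lie beyond the volcanic sulfate spike toward the ice surface.
Excluding 11 false annual layers: 709 − 11 = 698.
1897 − 698 = 1199 CE.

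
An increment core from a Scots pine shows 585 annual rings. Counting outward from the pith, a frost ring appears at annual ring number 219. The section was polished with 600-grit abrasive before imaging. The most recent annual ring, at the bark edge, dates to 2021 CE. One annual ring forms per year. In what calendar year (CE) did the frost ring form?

1655 CE

The frost ring sits at annual ring 219 from the pith, so 585 − 219 = 366 annual rings formed after it.
Counting back 366 years from 2021 CE places the frost ring in 2021 − 366 = 1655 CE.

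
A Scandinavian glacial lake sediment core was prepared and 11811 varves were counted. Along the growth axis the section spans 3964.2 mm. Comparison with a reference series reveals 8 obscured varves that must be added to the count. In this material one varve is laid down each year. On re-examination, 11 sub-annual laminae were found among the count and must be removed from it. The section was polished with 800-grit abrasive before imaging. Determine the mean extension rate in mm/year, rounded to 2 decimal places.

0.34 mm/year

Correcting the raw count gives 11811 − 11 + 8 = 11808 true varves.
3964.2 mm over 11808 years gives 3964.2 / 11808 ≈ 0.34 mm/year.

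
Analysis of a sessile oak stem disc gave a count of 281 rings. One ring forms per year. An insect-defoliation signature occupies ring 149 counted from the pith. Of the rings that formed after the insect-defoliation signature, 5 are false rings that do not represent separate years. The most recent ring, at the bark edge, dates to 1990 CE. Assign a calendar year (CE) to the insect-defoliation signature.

Between ring 149 and the bark edge there are 281 − 149 = 132 rings.
Removing the 5 false rings leaves 132 − 5 = 127 true rings beyond the insect-defoliation signature.
The ring at the bark edge is 1990 CE, so the insect-defoliation signature dates to 1990 − 127 = 1863 CE.

1863 CE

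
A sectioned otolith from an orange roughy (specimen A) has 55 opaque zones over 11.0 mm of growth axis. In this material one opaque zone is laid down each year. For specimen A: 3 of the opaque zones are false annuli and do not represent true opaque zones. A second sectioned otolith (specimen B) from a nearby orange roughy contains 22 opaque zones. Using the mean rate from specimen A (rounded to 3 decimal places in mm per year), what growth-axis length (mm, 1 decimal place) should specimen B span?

Specimen A: after corrections the count is 55 − 3 = 52 opaque zones.
A: Extension rate ≈ 11.0 / 52 = 0.212 mm per year.
Length of B = 0.212 × 22 = 4.7 mm.

4.7 mm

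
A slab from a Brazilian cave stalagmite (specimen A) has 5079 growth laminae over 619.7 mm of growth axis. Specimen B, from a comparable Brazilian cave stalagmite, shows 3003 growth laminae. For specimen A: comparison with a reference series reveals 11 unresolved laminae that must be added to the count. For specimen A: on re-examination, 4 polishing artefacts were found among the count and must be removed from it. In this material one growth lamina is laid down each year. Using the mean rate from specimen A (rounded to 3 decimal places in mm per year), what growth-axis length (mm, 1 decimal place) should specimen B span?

Specimen A: after corrections the count is 5079 − 4 + 11 = 5086 growth laminae.
A: 619.7 mm over 5086 years gives 619.7 / 5086 ≈ 0.122 mm/yr.
Length of B = 0.122 × 3003 = 366.4 mm.

366.4 mm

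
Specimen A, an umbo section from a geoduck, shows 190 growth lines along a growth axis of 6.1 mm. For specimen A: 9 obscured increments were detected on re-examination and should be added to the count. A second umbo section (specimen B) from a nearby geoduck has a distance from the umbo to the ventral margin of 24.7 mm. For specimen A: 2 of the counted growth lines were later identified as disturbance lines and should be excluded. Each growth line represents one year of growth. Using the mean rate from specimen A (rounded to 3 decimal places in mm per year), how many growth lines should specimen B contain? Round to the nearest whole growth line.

797 growth lines

Specimen A: correcting the raw count gives 190 − 2 + 9 = 197 true growth lines.
A: Mean rate = 6.1 mm / 197 years ≈ 0.031 mm per year.
For B, 24.7 / 0.031 = 796.77 years ≈ 797 growth lines.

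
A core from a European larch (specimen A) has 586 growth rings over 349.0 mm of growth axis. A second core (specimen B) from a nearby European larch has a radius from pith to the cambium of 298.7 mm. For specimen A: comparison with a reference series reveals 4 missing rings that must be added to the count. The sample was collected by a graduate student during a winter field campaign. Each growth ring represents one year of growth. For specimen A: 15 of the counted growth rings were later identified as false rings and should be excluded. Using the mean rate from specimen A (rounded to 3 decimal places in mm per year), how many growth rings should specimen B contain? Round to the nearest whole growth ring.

Specimen A: correcting the raw count gives 586 − 15 + 4 = 575 true growth rings.
A: Mean rate = 349.0 mm / 575 years ≈ 0.607 mm/year.
B spans 298.7 / 0.607 = 492.09 years ≈ 492 growth rings.

492 growth rings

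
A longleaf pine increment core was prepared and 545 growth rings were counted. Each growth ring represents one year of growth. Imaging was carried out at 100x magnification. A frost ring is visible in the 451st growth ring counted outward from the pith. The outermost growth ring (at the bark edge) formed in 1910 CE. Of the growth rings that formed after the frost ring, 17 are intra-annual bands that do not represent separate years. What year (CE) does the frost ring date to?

1833 CE

Between growth ring 451 and the bark edge there are 545 − 451 = 94 growth rings.
Excluding 17 false growth rings: 94 − 17 = 77.
1910 − 77 = 1833 CE.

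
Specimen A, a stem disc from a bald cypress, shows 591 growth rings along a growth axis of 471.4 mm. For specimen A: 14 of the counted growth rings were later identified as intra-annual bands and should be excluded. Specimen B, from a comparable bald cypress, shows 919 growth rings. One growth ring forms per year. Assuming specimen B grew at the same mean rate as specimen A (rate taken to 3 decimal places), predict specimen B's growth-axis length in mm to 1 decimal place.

750.8 mm

Specimen A: true growth ring count = 591 − 14 = 577.
A: 471.4 mm over 577 years gives 471.4 / 577 ≈ 0.817 mm per year.
For B, 0.817 mm/year × 919 years = 750.8 mm.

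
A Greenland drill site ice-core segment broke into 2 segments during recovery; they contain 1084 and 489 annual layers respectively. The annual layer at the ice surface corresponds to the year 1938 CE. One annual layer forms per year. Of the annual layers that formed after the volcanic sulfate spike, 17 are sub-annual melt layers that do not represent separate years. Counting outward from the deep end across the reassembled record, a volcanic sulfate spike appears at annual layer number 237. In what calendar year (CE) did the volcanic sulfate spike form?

619 CE

Total annual layers = 1084 + 489 = 1573.
Between annual layer 237 and the ice surface there are 1573 − 237 = 1336 annual layers.
Excluding 17 false annual layers: 1336 − 17 = 1319.
Counting back 1319 years from 1938 CE places the volcanic sulfate spike in 1938 − 1319 = 619 CE.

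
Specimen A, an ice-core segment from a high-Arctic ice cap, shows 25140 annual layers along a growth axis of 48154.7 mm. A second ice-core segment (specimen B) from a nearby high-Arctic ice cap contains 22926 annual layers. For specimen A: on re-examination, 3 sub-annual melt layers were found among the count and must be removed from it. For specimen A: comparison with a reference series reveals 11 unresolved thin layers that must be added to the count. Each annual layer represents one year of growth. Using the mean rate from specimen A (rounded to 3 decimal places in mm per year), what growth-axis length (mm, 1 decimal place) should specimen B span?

43903.3 mm

Specimen A: true annual layer count = 25140 − 3 + 11 = 25148.
A: Mean rate = 48154.7 mm / 25148 years ≈ 1.915 mm/yr.
For B, 1.915 mm/year × 22926 years = 43903.3 mm.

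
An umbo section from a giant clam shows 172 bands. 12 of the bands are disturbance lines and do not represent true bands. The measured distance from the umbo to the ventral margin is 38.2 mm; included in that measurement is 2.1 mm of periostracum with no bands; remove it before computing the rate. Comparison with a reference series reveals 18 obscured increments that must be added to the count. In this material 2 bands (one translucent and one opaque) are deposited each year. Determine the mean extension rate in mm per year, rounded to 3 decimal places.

0.406 mm per year

True band count = 172 − 12 + 18 = 178.
With 2 bands per year, 178 / 2 = 89 years.
Removing the 2.1 mm offcut leaves 38.2 − 2.1 = 36.1 mm.
Mean rate = 36.1 mm / 89 years ≈ 0.406 mm per year.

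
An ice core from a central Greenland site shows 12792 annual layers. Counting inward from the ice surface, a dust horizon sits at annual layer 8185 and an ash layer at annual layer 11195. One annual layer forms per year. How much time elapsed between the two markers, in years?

3010 years

The two markers are separated by 11195 − 8185 = 3010 annual layers.
That is 3010 years at one annual layer per year.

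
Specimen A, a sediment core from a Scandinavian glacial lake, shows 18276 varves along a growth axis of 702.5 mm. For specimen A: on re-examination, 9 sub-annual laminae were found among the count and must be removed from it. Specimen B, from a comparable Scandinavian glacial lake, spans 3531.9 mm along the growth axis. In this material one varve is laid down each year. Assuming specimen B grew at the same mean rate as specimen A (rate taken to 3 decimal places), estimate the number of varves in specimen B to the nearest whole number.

92945 varves

Specimen A: adjusted count: 18276 − 9 = 18267 varves.
A: Mean rate = 702.5 mm / 18267 years ≈ 0.038 mm/year.
B spans 3531.9 / 0.038 = 92944.74 years ≈ 92945 varves.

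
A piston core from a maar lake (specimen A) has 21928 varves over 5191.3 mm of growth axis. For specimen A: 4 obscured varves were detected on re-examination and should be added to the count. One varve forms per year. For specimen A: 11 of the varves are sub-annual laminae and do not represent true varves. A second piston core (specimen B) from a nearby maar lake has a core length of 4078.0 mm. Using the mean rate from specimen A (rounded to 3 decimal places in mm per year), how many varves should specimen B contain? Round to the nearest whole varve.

Specimen A: adjusted count: 21928 − 11 + 4 = 21921 varves.
A: Extension rate ≈ 5191.3 / 21921 = 0.237 mm per year.
For B, 4078.0 / 0.237 = 17206.75 years ≈ 17207 varves.

17207 varves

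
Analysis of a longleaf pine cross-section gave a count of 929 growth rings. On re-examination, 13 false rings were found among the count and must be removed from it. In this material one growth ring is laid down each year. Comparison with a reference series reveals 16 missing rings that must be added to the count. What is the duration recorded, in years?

Adjusted count: 929 − 13 + 16 = 932 growth rings.
One growth ring per year makes the duration 932 years.

932 years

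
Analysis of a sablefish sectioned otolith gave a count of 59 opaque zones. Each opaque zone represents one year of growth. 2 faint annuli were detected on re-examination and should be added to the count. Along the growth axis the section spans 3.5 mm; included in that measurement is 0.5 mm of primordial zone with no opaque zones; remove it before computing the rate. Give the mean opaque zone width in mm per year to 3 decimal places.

After corrections the count is 59 + 2 = 61 opaque zones.
The growth record spans 3.5 − 0.5 = 3.0 mm.
3.0 mm over 61 years gives 3.0 / 61 ≈ 0.049 mm per year.

0.049 mm per year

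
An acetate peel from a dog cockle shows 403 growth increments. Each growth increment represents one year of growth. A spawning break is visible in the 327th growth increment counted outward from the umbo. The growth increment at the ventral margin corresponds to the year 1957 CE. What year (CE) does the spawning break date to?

The spawning break sits at growth increment 327 from the umbo, so 403 − 327 = 76 growth increments formed after it.
The growth increment at the ventral margin is 1957 CE, so the spawning break dates to 1957 − 76 = 1881 CE.

1881 CE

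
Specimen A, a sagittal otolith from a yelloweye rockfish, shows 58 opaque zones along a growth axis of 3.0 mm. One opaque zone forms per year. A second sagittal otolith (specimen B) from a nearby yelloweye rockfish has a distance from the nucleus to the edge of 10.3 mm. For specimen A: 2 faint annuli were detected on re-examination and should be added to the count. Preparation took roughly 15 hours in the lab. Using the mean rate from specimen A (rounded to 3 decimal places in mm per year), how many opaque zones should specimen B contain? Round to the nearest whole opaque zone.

206 opaque zones

Specimen A: after corrections the count is 58 + 2 = 60 opaque zones.
A: 3.0 mm over 60 years gives 3.0 / 60 ≈ 0.050 mm/yr.
B spans 10.3 / 0.050 = 206.00 years ≈ 206 opaque zones.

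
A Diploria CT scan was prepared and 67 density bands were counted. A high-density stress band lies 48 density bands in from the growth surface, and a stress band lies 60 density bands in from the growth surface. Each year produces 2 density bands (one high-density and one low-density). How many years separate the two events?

Separation: 60 − 48 = 12 density bands.
12 density bands at 2 per year is 12 / 2 = 6 years.

6 years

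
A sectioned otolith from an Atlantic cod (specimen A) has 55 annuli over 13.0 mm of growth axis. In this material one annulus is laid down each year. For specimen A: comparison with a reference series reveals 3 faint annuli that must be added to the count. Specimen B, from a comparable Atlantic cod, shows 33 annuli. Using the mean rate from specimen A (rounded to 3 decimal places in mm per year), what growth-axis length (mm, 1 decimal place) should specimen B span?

7.4 mm

Specimen A: correcting the raw count gives 55 + 3 = 58 true annuli.
A: 13.0 mm over 58 years gives 13.0 / 58 ≈ 0.224 mm per year.
For B, 0.224 mm/year × 33 years = 7.4 mm.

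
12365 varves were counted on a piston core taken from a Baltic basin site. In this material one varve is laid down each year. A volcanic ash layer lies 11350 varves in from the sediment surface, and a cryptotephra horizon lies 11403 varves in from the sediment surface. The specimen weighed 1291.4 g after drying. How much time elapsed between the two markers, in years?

11403 − 11350 = 53 varves lie between the two events.
At one varve per year, 53 years elapsed between them.

53 yr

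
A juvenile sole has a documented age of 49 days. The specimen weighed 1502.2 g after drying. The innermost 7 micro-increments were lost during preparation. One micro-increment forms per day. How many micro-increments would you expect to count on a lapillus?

One micro-increment per day gives 49 micro-increments over 49 days.
Subtracting the 7 micro-increments not captured gives 49 − 7 = 42 micro-increments in the record.

42 micro-increments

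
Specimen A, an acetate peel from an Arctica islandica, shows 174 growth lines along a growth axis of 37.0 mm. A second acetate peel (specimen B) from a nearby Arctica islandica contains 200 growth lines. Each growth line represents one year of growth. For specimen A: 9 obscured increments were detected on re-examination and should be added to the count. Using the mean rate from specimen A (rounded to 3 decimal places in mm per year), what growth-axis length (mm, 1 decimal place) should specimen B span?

Specimen A: after corrections the count is 174 + 9 = 183 growth lines.
A: Extension rate ≈ 37.0 / 183 = 0.202 mm/year.
Length of B = 0.202 × 200 = 40.4 mm.

40.4 mm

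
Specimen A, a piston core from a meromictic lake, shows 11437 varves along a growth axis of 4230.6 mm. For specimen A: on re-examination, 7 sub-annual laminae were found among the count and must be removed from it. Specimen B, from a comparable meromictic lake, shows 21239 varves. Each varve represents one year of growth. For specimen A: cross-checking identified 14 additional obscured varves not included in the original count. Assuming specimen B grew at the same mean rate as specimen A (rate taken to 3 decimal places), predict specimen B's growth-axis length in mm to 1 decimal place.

7858.4 mm

Specimen A: adjusted count: 11437 − 7 + 14 = 11444 varves.
A: Extension rate ≈ 4230.6 / 11444 = 0.370 mm per year.
B's length ≈ 0.370 × 21239 = 7858.4 mm.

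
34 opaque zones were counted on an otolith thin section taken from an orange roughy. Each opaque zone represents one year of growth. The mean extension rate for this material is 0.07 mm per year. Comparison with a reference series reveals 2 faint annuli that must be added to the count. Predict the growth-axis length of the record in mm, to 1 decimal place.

After corrections the count is 34 + 2 = 36 opaque zones.
36 years at 0.07 mm/year gives 0.07 × 36 = 2.5 mm.

2.5 mm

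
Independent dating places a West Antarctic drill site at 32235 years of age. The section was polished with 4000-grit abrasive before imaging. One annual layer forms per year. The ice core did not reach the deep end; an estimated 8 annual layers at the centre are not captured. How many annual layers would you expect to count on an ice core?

One annual layer per year gives 32235 annual layers over 32235 years.
Less the 8 uncaptured annual layers: 32235 − 8 = 32227.

32227 annual layers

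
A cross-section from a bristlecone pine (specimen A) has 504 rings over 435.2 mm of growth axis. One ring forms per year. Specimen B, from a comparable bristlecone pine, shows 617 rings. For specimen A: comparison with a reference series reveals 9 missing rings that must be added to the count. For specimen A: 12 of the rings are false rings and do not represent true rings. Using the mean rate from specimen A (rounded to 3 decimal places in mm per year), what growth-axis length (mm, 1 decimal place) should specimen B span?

536.2 mm

Specimen A: after corrections the count is 504 − 12 + 9 = 501 rings.
A: 435.2 mm over 501 years gives 435.2 / 501 ≈ 0.869 mm per year.
B's length ≈ 0.869 × 617 = 536.2 mm.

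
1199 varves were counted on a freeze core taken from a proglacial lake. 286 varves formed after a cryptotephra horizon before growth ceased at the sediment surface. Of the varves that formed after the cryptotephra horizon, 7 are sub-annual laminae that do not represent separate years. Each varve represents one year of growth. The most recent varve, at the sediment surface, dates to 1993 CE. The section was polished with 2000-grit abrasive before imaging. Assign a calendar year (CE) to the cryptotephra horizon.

1714 CE

286 varves post-date the cryptotephra horizon.
Excluding 7 false varves: 286 − 7 = 279.
The varve at the sediment surface is 1993 CE, so the cryptotephra horizon dates to 1993 − 279 = 1714 CE.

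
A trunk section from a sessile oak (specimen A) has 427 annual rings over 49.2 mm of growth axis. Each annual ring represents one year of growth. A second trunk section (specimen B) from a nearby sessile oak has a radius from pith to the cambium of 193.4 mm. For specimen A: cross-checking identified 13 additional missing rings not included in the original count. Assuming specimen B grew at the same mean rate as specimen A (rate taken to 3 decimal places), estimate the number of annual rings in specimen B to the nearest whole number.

Specimen A: true annual ring count = 427 + 13 = 440.
A: Extension rate ≈ 49.2 / 440 = 0.112 mm/yr.
Specimen B: 193.4 mm / 0.112 mm per year = 1726.79 years ≈ 1727 annual rings.

1727 annual rings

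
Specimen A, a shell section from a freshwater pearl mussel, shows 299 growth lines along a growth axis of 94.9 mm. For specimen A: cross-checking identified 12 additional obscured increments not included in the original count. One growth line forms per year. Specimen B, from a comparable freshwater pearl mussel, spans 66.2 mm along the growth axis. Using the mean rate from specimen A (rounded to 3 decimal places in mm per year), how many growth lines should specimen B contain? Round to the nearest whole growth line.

217 growth lines

Specimen A: after corrections the count is 299 + 12 = 311 growth lines.
A: Extension rate ≈ 94.9 / 311 = 0.305 mm/year.
B spans 66.2 / 0.305 = 217.05 years ≈ 217 growth lines.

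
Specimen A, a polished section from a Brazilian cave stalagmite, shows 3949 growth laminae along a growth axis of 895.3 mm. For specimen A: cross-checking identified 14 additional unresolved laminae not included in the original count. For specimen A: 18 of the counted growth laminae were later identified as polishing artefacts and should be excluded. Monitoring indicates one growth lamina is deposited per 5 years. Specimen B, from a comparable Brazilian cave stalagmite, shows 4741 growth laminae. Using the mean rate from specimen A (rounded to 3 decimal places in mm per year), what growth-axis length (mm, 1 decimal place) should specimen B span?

Specimen A: adjusted count: 3949 − 18 + 14 = 3945 growth laminae.
Specimen A: at 5 years per growth lamina, 3945 × 5 = 19725 years.
A: Mean rate = 895.3 mm / 19725 years ≈ 0.045 mm/year.
Specimen B: 4741 growth laminae at 5 years each span 4741 × 5 = 23705 years. B's length ≈ 0.045 × 23705 = 1066.7 mm.

1066.7 mm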